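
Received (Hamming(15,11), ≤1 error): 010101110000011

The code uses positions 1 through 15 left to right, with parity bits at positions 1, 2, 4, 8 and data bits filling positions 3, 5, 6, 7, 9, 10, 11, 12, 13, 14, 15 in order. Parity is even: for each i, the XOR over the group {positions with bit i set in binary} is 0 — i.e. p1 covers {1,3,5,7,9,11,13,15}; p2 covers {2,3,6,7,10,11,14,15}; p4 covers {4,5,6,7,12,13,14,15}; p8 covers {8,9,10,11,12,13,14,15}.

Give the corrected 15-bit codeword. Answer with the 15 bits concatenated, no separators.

s1 (pos 1,3,5,7,9,11,13,15): 0⊕0⊕0⊕1⊕0⊕0⊕0⊕1 = 0
s2 (pos 2,3,6,7,10,11,14,15): 1⊕0⊕1⊕1⊕0⊕0⊕1⊕1 = 1
s4 (pos 4,5,6,7,12,13,14,15): 1⊕0⊕1⊕1⊕0⊕0⊕1⊕1 = 1
s8 (pos 8,9,10,11,12,13,14,15): 1⊕0⊕0⊕0⊕0⊕0⊕1⊕1 = 1
Syndrome s8…s1 = 1110 → error at position 14.
Flip position 14: 010101110000011 → 010101110000001

010101110000001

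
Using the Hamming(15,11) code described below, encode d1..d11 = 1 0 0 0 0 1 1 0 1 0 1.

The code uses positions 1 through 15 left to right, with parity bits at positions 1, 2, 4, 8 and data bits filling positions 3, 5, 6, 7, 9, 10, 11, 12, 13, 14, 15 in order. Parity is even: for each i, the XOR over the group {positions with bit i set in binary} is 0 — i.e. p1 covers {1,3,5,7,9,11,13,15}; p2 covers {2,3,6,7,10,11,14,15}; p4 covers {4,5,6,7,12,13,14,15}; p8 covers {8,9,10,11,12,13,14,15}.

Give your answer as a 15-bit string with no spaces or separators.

Place data at non-parity positions: p1 p2 1 p4 0 0 0 p8 0 1 1 0 1 0 1
p1 (pos 1,3,5,7,9,11,13,15): XOR of data positions = 1⊕0⊕0⊕0⊕1⊕1⊕1 = 0
p2 (pos 2,3,6,7,10,11,14,15): XOR of data positions = 1⊕0⊕0⊕1⊕1⊕0⊕1 = 0
p4 (pos 4,5,6,7,12,13,14,15): XOR of data positions = 0⊕0⊕0⊕0⊕1⊕0⊕1 = 0
p8 (pos 8,9,10,11,12,13,14,15): XOR of data positions = 0⊕1⊕1⊕0⊕1⊕0⊕1 = 0
Codeword: 001000000110101

001000000110101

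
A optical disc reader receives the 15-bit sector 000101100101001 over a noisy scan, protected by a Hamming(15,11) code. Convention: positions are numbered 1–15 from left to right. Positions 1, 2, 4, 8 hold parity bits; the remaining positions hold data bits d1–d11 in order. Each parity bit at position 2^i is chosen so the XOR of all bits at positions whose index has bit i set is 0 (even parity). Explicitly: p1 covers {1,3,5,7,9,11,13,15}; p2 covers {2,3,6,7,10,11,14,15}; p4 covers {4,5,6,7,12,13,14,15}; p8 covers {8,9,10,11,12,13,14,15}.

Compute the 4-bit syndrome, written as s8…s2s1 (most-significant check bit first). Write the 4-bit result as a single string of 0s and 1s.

1100

s1 (pos 1,3,5,7,9,11,13,15): 0⊕0⊕0⊕1⊕0⊕0⊕0⊕1 = 0
s2 (pos 2,3,6,7,10,11,14,15): 0⊕0⊕1⊕1⊕1⊕0⊕0⊕1 = 0
s4 (pos 4,5,6,7,12,13,14,15): 1⊕0⊕1⊕1⊕1⊕0⊕0⊕1 = 1
s8 (pos 8,9,10,11,12,13,14,15): 0⊕0⊕1⊕0⊕1⊕0⊕0⊕1 = 1
Syndrome s8…s1 = 1100 → error at position 12.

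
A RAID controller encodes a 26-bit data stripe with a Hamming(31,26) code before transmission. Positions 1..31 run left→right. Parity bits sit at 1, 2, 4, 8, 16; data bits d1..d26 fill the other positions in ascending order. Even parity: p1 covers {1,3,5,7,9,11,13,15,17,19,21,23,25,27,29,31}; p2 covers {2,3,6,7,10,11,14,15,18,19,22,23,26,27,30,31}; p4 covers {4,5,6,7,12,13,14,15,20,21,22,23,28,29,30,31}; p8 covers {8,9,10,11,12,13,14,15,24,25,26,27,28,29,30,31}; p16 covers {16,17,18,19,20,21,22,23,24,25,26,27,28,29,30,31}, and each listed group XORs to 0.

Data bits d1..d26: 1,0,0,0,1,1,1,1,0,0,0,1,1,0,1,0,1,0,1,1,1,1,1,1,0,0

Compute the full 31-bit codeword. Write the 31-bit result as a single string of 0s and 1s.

1111000011110000110101011111100

Place data at non-parity positions: p1 p2 1 p4 0 0 0 p8 1 1 1 1 0 0 0 p16 1 1 0 1 0 1 0 1 1 1 1 1 1 0 0
p1 (pos 1,3,5,7,9,11,13,15,17,19,21,23,25,27,29,31): XOR of data positions = 1⊕0⊕0⊕1⊕1⊕0⊕0⊕1⊕0⊕0⊕0⊕1⊕1⊕1⊕0 = 1
p2 (pos 2,3,6,7,10,11,14,15,18,19,22,23,26,27,30,31): XOR of data positions = 1⊕0⊕0⊕1⊕1⊕0⊕0⊕1⊕0⊕1⊕0⊕1⊕1⊕0⊕0 = 1
p4 (pos 4,5,6,7,12,13,14,15,20,21,22,23,28,29,30,31): XOR of data positions = 0⊕0⊕0⊕1⊕0⊕0⊕0⊕1⊕0⊕1⊕0⊕1⊕1⊕0⊕0 = 1
p8 (pos 8,9,10,11,12,13,14,15,24,25,26,27,28,29,30,31): XOR of data positions = 1⊕1⊕1⊕1⊕0⊕0⊕0⊕1⊕1⊕1⊕1⊕1⊕1⊕0⊕0 = 0
p16 (pos 16,17,18,19,20,21,22,23,24,25,26,27,28,29,30,31): XOR of data positions = 1⊕1⊕0⊕1⊕0⊕1⊕0⊕1⊕1⊕1⊕1⊕1⊕1⊕0⊕0 = 0
Codeword: 1111000011110000110101011111100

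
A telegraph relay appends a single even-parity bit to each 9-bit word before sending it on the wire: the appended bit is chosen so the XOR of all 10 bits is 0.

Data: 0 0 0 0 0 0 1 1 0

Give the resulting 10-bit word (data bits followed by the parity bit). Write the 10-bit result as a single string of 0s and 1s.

0000001100

XOR of the 9 data bits: 0⊕0⊕0⊕0⊕0⊕0⊕1⊕1⊕0 = 0
Parity bit = 0 (so all 10 bits XOR to 0).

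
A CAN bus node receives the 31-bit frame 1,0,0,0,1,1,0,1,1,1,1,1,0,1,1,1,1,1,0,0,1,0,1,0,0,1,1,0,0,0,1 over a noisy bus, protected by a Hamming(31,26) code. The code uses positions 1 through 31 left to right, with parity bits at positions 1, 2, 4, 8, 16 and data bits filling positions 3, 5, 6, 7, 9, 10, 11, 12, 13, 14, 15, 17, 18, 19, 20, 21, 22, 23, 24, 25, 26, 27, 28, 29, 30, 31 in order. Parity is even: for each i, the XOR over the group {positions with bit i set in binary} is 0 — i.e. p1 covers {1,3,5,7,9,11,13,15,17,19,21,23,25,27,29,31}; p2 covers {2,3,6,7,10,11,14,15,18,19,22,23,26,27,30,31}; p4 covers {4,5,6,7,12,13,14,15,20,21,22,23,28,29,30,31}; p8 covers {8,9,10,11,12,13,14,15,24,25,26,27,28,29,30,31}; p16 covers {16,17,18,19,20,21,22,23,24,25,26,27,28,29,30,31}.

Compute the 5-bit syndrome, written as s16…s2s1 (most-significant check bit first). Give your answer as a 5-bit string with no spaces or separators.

00000

s1 (pos 1,3,5,7,9,11,13,15,17,19,21,23,25,27,29,31): 1⊕0⊕1⊕0⊕1⊕1⊕0⊕1⊕1⊕0⊕1⊕1⊕0⊕1⊕0⊕1 = 0
s2 (pos 2,3,6,7,10,11,14,15,18,19,22,23,26,27,30,31): 0⊕0⊕1⊕0⊕1⊕1⊕1⊕1⊕1⊕0⊕0⊕1⊕1⊕1⊕0⊕1 = 0
s4 (pos 4,5,6,7,12,13,14,15,20,21,22,23,28,29,30,31): 0⊕1⊕1⊕0⊕1⊕0⊕1⊕1⊕0⊕1⊕0⊕1⊕0⊕0⊕0⊕1 = 0
s8 (pos 8,9,10,11,12,13,14,15,24,25,26,27,28,29,30,31): 1⊕1⊕1⊕1⊕1⊕0⊕1⊕1⊕0⊕0⊕1⊕1⊕0⊕0⊕0⊕1 = 0
s16 (pos 16,17,18,19,20,21,22,23,24,25,26,27,28,29,30,31): 1⊕1⊕1⊕0⊕0⊕1⊕0⊕1⊕0⊕0⊕1⊕1⊕0⊕0⊕0⊕1 = 0
Syndrome s16…s1 = 00000 → no error.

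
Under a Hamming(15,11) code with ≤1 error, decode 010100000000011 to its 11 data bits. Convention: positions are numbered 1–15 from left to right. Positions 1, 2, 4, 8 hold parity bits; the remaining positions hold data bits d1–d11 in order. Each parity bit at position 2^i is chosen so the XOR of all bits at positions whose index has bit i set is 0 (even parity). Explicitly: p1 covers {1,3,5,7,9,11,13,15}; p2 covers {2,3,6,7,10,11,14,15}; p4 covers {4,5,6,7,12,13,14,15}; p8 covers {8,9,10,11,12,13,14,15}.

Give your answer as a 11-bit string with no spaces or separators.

s1 (pos 1,3,5,7,9,11,13,15): 0⊕0⊕0⊕0⊕0⊕0⊕0⊕1 = 1
s2 (pos 2,3,6,7,10,11,14,15): 1⊕0⊕0⊕0⊕0⊕0⊕1⊕1 = 1
s4 (pos 4,5,6,7,12,13,14,15): 1⊕0⊕0⊕0⊕0⊕0⊕1⊕1 = 1
s8 (pos 8,9,10,11,12,13,14,15): 0⊕0⊕0⊕0⊕0⊕0⊕1⊕1 = 0
Syndrome s8…s1 = 0111 → error at position 7.
Flip position 7: 010100000000011 → 010100100000011
Read data bits from positions 3,5,6,7,9,10,11,12,13,14,15: 00010000011

00010000011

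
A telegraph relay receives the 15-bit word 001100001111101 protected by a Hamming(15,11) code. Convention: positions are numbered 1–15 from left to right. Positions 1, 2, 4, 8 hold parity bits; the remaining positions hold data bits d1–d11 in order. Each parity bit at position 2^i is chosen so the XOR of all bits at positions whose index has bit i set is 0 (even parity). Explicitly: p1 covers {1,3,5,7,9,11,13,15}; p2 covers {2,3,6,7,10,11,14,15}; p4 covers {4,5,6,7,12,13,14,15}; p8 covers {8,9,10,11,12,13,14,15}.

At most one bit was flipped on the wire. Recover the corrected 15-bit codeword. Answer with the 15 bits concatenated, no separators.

101100001111101

s1 (pos 1,3,5,7,9,11,13,15): 0⊕1⊕0⊕0⊕1⊕1⊕1⊕1 = 1
s2 (pos 2,3,6,7,10,11,14,15): 0⊕1⊕0⊕0⊕1⊕1⊕0⊕1 = 0
s4 (pos 4,5,6,7,12,13,14,15): 1⊕0⊕0⊕0⊕1⊕1⊕0⊕1 = 0
s8 (pos 8,9,10,11,12,13,14,15): 0⊕1⊕1⊕1⊕1⊕1⊕0⊕1 = 0
Syndrome s8…s1 = 0001 → error at position 1.
Flip position 1: 001100001111101 → 101100001111101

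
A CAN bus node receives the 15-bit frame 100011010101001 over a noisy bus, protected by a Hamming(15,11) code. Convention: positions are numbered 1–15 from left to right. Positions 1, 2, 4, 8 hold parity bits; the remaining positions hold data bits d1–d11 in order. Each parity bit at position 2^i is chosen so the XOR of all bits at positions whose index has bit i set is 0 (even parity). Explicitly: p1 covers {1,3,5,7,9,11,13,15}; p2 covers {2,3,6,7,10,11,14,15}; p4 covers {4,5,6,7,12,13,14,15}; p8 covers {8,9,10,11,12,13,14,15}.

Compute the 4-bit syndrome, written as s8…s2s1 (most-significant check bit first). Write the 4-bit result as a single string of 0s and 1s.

0011

s1 (pos 1,3,5,7,9,11,13,15): 1⊕0⊕1⊕0⊕0⊕0⊕0⊕1 = 1
s2 (pos 2,3,6,7,10,11,14,15): 0⊕0⊕1⊕0⊕1⊕0⊕0⊕1 = 1
s4 (pos 4,5,6,7,12,13,14,15): 0⊕1⊕1⊕0⊕1⊕0⊕0⊕1 = 0
s8 (pos 8,9,10,11,12,13,14,15): 1⊕0⊕1⊕0⊕1⊕0⊕0⊕1 = 0
Syndrome s8…s1 = 0011 → error at position 3.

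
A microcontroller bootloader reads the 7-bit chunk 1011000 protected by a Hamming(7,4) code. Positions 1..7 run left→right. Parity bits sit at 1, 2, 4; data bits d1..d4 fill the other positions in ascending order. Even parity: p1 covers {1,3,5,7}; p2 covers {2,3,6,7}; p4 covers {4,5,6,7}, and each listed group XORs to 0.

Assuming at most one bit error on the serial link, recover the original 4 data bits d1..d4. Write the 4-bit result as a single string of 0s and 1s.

1010

s1 (pos 1,3,5,7): 1⊕1⊕0⊕0 = 0
s2 (pos 2,3,6,7): 0⊕1⊕0⊕0 = 1
s4 (pos 4,5,6,7): 1⊕0⊕0⊕0 = 1
Syndrome s4…s1 = 110 → error at position 6.
Flip position 6: 1011000 → 1011010
Read data bits from positions 3,5,6,7: 1010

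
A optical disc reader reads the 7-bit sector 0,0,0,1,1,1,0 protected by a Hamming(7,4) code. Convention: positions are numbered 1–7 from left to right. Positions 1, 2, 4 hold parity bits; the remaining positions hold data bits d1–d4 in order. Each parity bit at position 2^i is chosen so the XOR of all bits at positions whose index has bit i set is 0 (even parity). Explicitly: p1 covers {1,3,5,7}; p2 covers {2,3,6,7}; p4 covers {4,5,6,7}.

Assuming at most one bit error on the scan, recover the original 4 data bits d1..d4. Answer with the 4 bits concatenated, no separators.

0111

s1 (pos 1,3,5,7): 0⊕0⊕1⊕0 = 1
s2 (pos 2,3,6,7): 0⊕0⊕1⊕0 = 1
s4 (pos 4,5,6,7): 1⊕1⊕1⊕0 = 1
Syndrome s4…s1 = 111 → error at position 7.
Flip position 7: 0001110 → 0001111
Read data bits from positions 3,5,6,7: 0111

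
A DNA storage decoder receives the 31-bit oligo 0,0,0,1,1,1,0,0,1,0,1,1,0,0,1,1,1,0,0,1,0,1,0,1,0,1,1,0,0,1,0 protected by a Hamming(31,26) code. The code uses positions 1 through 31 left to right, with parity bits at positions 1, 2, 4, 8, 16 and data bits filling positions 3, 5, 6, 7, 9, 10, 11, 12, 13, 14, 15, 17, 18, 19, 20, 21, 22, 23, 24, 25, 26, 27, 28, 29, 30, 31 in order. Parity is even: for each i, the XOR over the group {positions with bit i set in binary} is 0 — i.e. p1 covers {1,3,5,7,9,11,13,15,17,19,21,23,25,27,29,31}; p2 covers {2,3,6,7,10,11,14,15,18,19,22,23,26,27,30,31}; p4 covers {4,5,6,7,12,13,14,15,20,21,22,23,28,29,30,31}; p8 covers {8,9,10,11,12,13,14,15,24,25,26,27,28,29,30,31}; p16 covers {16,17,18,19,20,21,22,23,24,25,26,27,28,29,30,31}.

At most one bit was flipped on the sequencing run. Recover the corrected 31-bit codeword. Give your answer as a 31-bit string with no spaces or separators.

s1 (pos 1,3,5,7,9,11,13,15,17,19,21,23,25,27,29,31): 0⊕0⊕1⊕0⊕1⊕1⊕0⊕1⊕1⊕0⊕0⊕0⊕0⊕1⊕0⊕0 = 0
s2 (pos 2,3,6,7,10,11,14,15,18,19,22,23,26,27,30,31): 0⊕0⊕1⊕0⊕0⊕1⊕0⊕1⊕0⊕0⊕1⊕0⊕1⊕1⊕1⊕0 = 1
s4 (pos 4,5,6,7,12,13,14,15,20,21,22,23,28,29,30,31): 1⊕1⊕1⊕0⊕1⊕0⊕0⊕1⊕1⊕0⊕1⊕0⊕0⊕0⊕1⊕0 = 0
s8 (pos 8,9,10,11,12,13,14,15,24,25,26,27,28,29,30,31): 0⊕1⊕0⊕1⊕1⊕0⊕0⊕1⊕1⊕0⊕1⊕1⊕0⊕0⊕1⊕0 = 0
s16 (pos 16,17,18,19,20,21,22,23,24,25,26,27,28,29,30,31): 1⊕1⊕0⊕0⊕1⊕0⊕1⊕0⊕1⊕0⊕1⊕1⊕0⊕0⊕1⊕0 = 0
Syndrome s16…s1 = 00010 → error at position 2.
Flip position 2: 0001110010110011100101010110010 → 0101110010110011100101010110010

0101110010110011100101010110010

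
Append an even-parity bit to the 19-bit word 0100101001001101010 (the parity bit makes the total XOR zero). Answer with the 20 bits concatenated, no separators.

01001010010011010100

XOR of the 19 data bits: 0⊕1⊕0⊕0⊕1⊕0⊕1⊕0⊕0⊕1⊕0⊕0⊕1⊕1⊕0⊕1⊕0⊕1⊕0 = 0
Parity bit = 0 (so all 20 bits XOR to 0).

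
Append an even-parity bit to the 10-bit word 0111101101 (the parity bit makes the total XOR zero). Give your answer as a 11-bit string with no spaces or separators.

XOR of the 10 data bits: 0⊕1⊕1⊕1⊕1⊕0⊕1⊕1⊕0⊕1 = 1
Parity bit = 1 (so all 11 bits XOR to 0).

01111011011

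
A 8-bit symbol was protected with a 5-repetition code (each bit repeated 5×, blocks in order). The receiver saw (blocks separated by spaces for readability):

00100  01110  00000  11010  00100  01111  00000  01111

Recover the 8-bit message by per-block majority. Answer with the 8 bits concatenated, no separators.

Block 1 (00100): 1 one → 0
Block 2 (01110): 3 ones → 1
Block 3 (00000): 0 ones → 0
Block 4 (11010): 3 ones → 1
Block 5 (00100): 1 one → 0
Block 6 (01111): 4 ones → 1
Block 7 (00000): 0 ones → 0
Block 8 (01111): 4 ones → 1

01010101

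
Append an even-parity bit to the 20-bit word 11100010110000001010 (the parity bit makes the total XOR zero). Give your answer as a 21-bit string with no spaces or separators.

111000101100000010100

XOR of the 20 data bits: 1⊕1⊕1⊕0⊕0⊕0⊕1⊕0⊕1⊕1⊕0⊕0⊕0⊕0⊕0⊕0⊕1⊕0⊕1⊕0 = 0
Parity bit = 0 (so all 21 bits XOR to 0).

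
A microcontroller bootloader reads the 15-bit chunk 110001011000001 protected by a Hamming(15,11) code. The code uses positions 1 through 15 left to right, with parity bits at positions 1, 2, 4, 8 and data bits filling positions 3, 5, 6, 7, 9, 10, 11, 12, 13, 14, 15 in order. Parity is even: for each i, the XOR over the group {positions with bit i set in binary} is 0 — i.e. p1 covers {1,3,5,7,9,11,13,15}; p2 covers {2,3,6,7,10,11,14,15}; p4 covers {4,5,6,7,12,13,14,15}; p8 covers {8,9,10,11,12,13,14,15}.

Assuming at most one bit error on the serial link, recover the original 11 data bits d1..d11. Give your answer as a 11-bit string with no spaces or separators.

s1 (pos 1,3,5,7,9,11,13,15): 1⊕0⊕0⊕0⊕1⊕0⊕0⊕1 = 1
s2 (pos 2,3,6,7,10,11,14,15): 1⊕0⊕1⊕0⊕0⊕0⊕0⊕1 = 1
s4 (pos 4,5,6,7,12,13,14,15): 0⊕0⊕1⊕0⊕0⊕0⊕0⊕1 = 0
s8 (pos 8,9,10,11,12,13,14,15): 1⊕1⊕0⊕0⊕0⊕0⊕0⊕1 = 1
Syndrome s8…s1 = 1011 → error at position 11.
Flip position 11: 110001011000001 → 110001011010001
Read data bits from positions 3,5,6,7,9,10,11,12,13,14,15: 00101010001

00101010001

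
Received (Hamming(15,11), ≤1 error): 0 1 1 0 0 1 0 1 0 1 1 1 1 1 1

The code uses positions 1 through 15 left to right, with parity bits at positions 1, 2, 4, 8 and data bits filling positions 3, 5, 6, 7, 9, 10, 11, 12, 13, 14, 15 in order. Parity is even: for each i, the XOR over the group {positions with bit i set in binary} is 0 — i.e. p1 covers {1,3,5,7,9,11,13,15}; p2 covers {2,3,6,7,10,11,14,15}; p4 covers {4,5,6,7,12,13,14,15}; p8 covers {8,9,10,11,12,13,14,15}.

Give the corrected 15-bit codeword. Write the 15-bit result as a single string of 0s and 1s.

011001010111101

s1 (pos 1,3,5,7,9,11,13,15): 0⊕1⊕0⊕0⊕0⊕1⊕1⊕1 = 0
s2 (pos 2,3,6,7,10,11,14,15): 1⊕1⊕1⊕0⊕1⊕1⊕1⊕1 = 1
s4 (pos 4,5,6,7,12,13,14,15): 0⊕0⊕1⊕0⊕1⊕1⊕1⊕1 = 1
s8 (pos 8,9,10,11,12,13,14,15): 1⊕0⊕1⊕1⊕1⊕1⊕1⊕1 = 1
Syndrome s8…s1 = 1110 → error at position 14.
Flip position 14: 011001010111111 → 011001010111101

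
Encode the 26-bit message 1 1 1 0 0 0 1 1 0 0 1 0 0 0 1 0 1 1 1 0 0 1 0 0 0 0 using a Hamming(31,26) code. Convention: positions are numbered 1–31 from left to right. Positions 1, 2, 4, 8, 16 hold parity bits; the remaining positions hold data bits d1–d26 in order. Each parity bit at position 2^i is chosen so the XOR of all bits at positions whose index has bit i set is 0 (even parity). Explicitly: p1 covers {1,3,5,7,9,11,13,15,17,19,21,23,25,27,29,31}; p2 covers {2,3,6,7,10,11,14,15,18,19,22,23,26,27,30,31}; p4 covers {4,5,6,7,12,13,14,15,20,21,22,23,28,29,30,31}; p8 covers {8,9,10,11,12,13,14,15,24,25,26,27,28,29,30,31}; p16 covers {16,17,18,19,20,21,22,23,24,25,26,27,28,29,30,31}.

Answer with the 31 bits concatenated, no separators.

0111110100110011000101110010000

Place data at non-parity positions: p1 p2 1 p4 1 1 0 p8 0 0 1 1 0 0 1 p16 0 0 0 1 0 1 1 1 0 0 1 0 0 0 0
p1 (pos 1,3,5,7,9,11,13,15,17,19,21,23,25,27,29,31): XOR of data positions = 1⊕1⊕0⊕0⊕1⊕0⊕1⊕0⊕0⊕0⊕1⊕0⊕1⊕0⊕0 = 0
p2 (pos 2,3,6,7,10,11,14,15,18,19,22,23,26,27,30,31): XOR of data positions = 1⊕1⊕0⊕0⊕1⊕0⊕1⊕0⊕0⊕1⊕1⊕0⊕1⊕0⊕0 = 1
p4 (pos 4,5,6,7,12,13,14,15,20,21,22,23,28,29,30,31): XOR of data positions = 1⊕1⊕0⊕1⊕0⊕0⊕1⊕1⊕0⊕1⊕1⊕0⊕0⊕0⊕0 = 1
p8 (pos 8,9,10,11,12,13,14,15,24,25,26,27,28,29,30,31): XOR of data positions = 0⊕0⊕1⊕1⊕0⊕0⊕1⊕1⊕0⊕0⊕1⊕0⊕0⊕0⊕0 = 1
p16 (pos 16,17,18,19,20,21,22,23,24,25,26,27,28,29,30,31): XOR of data positions = 0⊕0⊕0⊕1⊕0⊕1⊕1⊕1⊕0⊕0⊕1⊕0⊕0⊕0⊕0 = 1
Codeword: 0111110100110011000101110010000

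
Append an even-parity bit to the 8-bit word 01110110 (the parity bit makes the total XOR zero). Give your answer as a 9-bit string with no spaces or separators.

011101101

XOR of the 8 data bits: 0⊕1⊕1⊕1⊕0⊕1⊕1⊕0 = 1
Parity bit = 1 (so all 9 bits XOR to 0).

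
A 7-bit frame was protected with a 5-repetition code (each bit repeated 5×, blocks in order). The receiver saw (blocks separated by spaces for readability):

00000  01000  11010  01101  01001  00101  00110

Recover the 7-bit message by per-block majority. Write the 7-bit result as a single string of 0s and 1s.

Block 1 (00000): 0 ones → 0
Block 2 (01000): 1 one → 0
Block 3 (11010): 3 ones → 1
Block 4 (01101): 3 ones → 1
Block 5 (01001): 2 ones → 0
Block 6 (00101): 2 ones → 0
Block 7 (00110): 2 ones → 0

0011000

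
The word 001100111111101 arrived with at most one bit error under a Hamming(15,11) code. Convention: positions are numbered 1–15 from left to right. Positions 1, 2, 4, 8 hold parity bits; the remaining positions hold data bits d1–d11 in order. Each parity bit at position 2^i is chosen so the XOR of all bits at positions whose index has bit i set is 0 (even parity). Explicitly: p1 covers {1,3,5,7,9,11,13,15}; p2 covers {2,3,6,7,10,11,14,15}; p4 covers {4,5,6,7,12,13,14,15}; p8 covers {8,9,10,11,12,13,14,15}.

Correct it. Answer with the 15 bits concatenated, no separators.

001100111111111

s1 (pos 1,3,5,7,9,11,13,15): 0⊕1⊕0⊕1⊕1⊕1⊕1⊕1 = 0
s2 (pos 2,3,6,7,10,11,14,15): 0⊕1⊕0⊕1⊕1⊕1⊕0⊕1 = 1
s4 (pos 4,5,6,7,12,13,14,15): 1⊕0⊕0⊕1⊕1⊕1⊕0⊕1 = 1
s8 (pos 8,9,10,11,12,13,14,15): 1⊕1⊕1⊕1⊕1⊕1⊕0⊕1 = 1
Syndrome s8…s1 = 1110 → error at position 14.
Flip position 14: 001100111111101 → 001100111111111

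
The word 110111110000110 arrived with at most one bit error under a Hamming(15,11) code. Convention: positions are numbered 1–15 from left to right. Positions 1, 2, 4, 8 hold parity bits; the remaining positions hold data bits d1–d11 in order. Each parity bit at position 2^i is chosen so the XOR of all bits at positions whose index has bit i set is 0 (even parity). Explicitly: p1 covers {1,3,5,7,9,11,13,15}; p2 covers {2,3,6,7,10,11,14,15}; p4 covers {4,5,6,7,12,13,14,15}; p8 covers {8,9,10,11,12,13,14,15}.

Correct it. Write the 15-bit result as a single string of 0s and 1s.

s1 (pos 1,3,5,7,9,11,13,15): 1⊕0⊕1⊕1⊕0⊕0⊕1⊕0 = 0
s2 (pos 2,3,6,7,10,11,14,15): 1⊕0⊕1⊕1⊕0⊕0⊕1⊕0 = 0
s4 (pos 4,5,6,7,12,13,14,15): 1⊕1⊕1⊕1⊕0⊕1⊕1⊕0 = 0
s8 (pos 8,9,10,11,12,13,14,15): 1⊕0⊕0⊕0⊕0⊕1⊕1⊕0 = 1
Syndrome s8…s1 = 1000 → error at position 8.
Flip position 8: 110111110000110 → 110111100000110

110111100000110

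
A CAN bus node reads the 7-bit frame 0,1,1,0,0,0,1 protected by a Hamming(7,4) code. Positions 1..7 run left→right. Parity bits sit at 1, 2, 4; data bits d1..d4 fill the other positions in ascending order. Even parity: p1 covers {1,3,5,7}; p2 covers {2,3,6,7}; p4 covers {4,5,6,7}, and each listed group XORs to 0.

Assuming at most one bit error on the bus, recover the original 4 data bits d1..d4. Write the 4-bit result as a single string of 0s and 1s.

1011

s1 (pos 1,3,5,7): 0⊕1⊕0⊕1 = 0
s2 (pos 2,3,6,7): 1⊕1⊕0⊕1 = 1
s4 (pos 4,5,6,7): 0⊕0⊕0⊕1 = 1
Syndrome s4…s1 = 110 → error at position 6.
Flip position 6: 0110001 → 0110011
Read data bits from positions 3,5,6,7: 1011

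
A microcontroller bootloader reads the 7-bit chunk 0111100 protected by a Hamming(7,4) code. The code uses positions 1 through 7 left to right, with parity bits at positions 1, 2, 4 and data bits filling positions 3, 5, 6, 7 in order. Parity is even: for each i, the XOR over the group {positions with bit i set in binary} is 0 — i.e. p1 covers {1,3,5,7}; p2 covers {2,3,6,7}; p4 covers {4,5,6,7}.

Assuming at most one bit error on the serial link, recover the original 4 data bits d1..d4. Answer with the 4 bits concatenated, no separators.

s1 (pos 1,3,5,7): 0⊕1⊕1⊕0 = 0
s2 (pos 2,3,6,7): 1⊕1⊕0⊕0 = 0
s4 (pos 4,5,6,7): 1⊕1⊕0⊕0 = 0
Syndrome s4…s1 = 000 → no error.
Read data bits from positions 3,5,6,7: 1100

1100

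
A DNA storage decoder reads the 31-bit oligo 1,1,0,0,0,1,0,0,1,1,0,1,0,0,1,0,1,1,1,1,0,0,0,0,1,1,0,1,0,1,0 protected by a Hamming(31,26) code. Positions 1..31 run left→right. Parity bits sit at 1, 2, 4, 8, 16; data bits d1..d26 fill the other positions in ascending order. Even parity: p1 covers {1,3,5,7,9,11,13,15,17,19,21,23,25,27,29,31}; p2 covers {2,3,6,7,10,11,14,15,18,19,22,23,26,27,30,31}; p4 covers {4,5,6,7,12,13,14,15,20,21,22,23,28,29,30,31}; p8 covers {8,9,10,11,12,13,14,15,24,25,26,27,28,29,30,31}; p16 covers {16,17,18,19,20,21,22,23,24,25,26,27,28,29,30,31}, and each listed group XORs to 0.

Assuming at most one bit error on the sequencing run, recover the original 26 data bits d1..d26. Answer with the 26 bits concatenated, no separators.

s1 (pos 1,3,5,7,9,11,13,15,17,19,21,23,25,27,29,31): 1⊕0⊕0⊕0⊕1⊕0⊕0⊕1⊕1⊕1⊕0⊕0⊕1⊕0⊕0⊕0 = 0
s2 (pos 2,3,6,7,10,11,14,15,18,19,22,23,26,27,30,31): 1⊕0⊕1⊕0⊕1⊕0⊕0⊕1⊕1⊕1⊕0⊕0⊕1⊕0⊕1⊕0 = 0
s4 (pos 4,5,6,7,12,13,14,15,20,21,22,23,28,29,30,31): 0⊕0⊕1⊕0⊕1⊕0⊕0⊕1⊕1⊕0⊕0⊕0⊕1⊕0⊕1⊕0 = 0
s8 (pos 8,9,10,11,12,13,14,15,24,25,26,27,28,29,30,31): 0⊕1⊕1⊕0⊕1⊕0⊕0⊕1⊕0⊕1⊕1⊕0⊕1⊕0⊕1⊕0 = 0
s16 (pos 16,17,18,19,20,21,22,23,24,25,26,27,28,29,30,31): 0⊕1⊕1⊕1⊕1⊕0⊕0⊕0⊕0⊕1⊕1⊕0⊕1⊕0⊕1⊕0 = 0
Syndrome s16…s1 = 00000 → no error.
Read data bits from positions 3,5,6,7,9,10,11,12,13,14,15,17,18,19,20,21,22,23,24,25,26,27,28,29,30,31: 00101101001111100001101010

00101101001111100001101010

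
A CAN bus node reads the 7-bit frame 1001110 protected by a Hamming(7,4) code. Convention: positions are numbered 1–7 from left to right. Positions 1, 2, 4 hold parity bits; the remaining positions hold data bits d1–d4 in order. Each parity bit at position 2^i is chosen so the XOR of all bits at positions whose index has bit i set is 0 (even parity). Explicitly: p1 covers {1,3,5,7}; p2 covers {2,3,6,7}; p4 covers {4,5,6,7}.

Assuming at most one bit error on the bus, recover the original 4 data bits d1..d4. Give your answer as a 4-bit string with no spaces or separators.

0100

s1 (pos 1,3,5,7): 1⊕0⊕1⊕0 = 0
s2 (pos 2,3,6,7): 0⊕0⊕1⊕0 = 1
s4 (pos 4,5,6,7): 1⊕1⊕1⊕0 = 1
Syndrome s4…s1 = 110 → error at position 6.
Flip position 6: 1001110 → 1001100
Read data bits from positions 3,5,6,7: 0100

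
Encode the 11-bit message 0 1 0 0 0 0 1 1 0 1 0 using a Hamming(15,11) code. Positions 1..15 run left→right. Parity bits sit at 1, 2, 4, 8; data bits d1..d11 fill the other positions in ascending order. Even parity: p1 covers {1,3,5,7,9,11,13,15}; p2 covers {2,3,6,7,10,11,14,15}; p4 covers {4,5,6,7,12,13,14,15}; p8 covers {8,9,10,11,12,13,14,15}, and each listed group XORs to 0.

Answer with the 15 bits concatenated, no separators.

Place data at non-parity positions: p1 p2 0 p4 1 0 0 p8 0 0 1 1 0 1 0
p1 (pos 1,3,5,7,9,11,13,15): XOR of data positions = 0⊕1⊕0⊕0⊕1⊕0⊕0 = 0
p2 (pos 2,3,6,7,10,11,14,15): XOR of data positions = 0⊕0⊕0⊕0⊕1⊕1⊕0 = 0
p4 (pos 4,5,6,7,12,13,14,15): XOR of data positions = 1⊕0⊕0⊕1⊕0⊕1⊕0 = 1
p8 (pos 8,9,10,11,12,13,14,15): XOR of data positions = 0⊕0⊕1⊕1⊕0⊕1⊕0 = 1
Codeword: 000110010011010

000110010011010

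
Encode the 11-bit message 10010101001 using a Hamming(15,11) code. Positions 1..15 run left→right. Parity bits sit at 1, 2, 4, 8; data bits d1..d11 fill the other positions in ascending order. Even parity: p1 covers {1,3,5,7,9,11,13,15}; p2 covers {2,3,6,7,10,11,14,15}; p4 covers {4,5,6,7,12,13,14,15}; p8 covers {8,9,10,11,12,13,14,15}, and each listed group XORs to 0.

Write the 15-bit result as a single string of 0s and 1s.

Place data at non-parity positions: p1 p2 1 p4 0 0 1 p8 0 1 0 1 0 0 1
p1 (pos 1,3,5,7,9,11,13,15): XOR of data positions = 1⊕0⊕1⊕0⊕0⊕0⊕1 = 1
p2 (pos 2,3,6,7,10,11,14,15): XOR of data positions = 1⊕0⊕1⊕1⊕0⊕0⊕1 = 0
p4 (pos 4,5,6,7,12,13,14,15): XOR of data positions = 0⊕0⊕1⊕1⊕0⊕0⊕1 = 1
p8 (pos 8,9,10,11,12,13,14,15): XOR of data positions = 0⊕1⊕0⊕1⊕0⊕0⊕1 = 1
Codeword: 101100110101001

101100110101001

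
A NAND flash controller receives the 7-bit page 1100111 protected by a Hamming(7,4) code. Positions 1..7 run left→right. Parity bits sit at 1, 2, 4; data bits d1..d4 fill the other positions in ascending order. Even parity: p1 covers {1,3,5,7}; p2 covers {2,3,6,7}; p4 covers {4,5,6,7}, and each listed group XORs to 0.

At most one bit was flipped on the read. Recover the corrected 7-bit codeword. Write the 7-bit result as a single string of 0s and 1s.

1100110

s1 (pos 1,3,5,7): 1⊕0⊕1⊕1 = 1
s2 (pos 2,3,6,7): 1⊕0⊕1⊕1 = 1
s4 (pos 4,5,6,7): 0⊕1⊕1⊕1 = 1
Syndrome s4…s1 = 111 → error at position 7.
Flip position 7: 1100111 → 1100110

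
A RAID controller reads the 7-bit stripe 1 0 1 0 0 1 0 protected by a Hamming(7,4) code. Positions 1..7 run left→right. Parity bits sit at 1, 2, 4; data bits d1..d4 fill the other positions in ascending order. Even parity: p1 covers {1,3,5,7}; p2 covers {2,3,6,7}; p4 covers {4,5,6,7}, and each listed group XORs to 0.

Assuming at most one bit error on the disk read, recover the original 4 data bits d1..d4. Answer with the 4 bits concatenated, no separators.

s1 (pos 1,3,5,7): 1⊕1⊕0⊕0 = 0
s2 (pos 2,3,6,7): 0⊕1⊕1⊕0 = 0
s4 (pos 4,5,6,7): 0⊕0⊕1⊕0 = 1
Syndrome s4…s1 = 100 → error at position 4.
Flip position 4: 1010010 → 1011010
Read data bits from positions 3,5,6,7: 1010

1010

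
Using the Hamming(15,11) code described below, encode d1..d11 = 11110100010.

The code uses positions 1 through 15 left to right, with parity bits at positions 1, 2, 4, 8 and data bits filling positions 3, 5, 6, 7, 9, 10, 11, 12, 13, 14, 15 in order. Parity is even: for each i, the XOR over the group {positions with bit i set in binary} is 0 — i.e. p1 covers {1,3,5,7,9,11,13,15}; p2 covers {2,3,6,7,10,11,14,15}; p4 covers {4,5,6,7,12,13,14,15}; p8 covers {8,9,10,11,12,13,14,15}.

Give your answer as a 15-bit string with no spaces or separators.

Place data at non-parity positions: p1 p2 1 p4 1 1 1 p8 0 1 0 0 0 1 0
p1 (pos 1,3,5,7,9,11,13,15): XOR of data positions = 1⊕1⊕1⊕0⊕0⊕0⊕0 = 1
p2 (pos 2,3,6,7,10,11,14,15): XOR of data positions = 1⊕1⊕1⊕1⊕0⊕1⊕0 = 1
p4 (pos 4,5,6,7,12,13,14,15): XOR of data positions = 1⊕1⊕1⊕0⊕0⊕1⊕0 = 0
p8 (pos 8,9,10,11,12,13,14,15): XOR of data positions = 0⊕1⊕0⊕0⊕0⊕1⊕0 = 0
Codeword: 111011100100010

111011100100010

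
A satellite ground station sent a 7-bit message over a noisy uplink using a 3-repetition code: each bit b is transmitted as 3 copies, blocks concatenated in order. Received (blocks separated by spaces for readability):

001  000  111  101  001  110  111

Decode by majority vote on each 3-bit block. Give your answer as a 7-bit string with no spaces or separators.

Block 1 (001): 1 one → 0
Block 2 (000): 0 ones → 0
Block 3 (111): 3 ones → 1
Block 4 (101): 2 ones → 1
Block 5 (001): 1 one → 0
Block 6 (110): 2 ones → 1
Block 7 (111): 3 ones → 1

0011011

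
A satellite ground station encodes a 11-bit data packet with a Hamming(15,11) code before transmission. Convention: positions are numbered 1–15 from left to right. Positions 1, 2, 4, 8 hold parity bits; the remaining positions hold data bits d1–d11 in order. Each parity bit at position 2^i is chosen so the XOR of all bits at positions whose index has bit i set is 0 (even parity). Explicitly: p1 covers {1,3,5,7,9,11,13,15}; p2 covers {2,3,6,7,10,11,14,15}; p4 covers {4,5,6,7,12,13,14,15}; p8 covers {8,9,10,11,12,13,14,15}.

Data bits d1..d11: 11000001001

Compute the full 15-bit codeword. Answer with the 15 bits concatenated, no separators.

Place data at non-parity positions: p1 p2 1 p4 1 0 0 p8 0 0 0 1 0 0 1
p1 (pos 1,3,5,7,9,11,13,15): XOR of data positions = 1⊕1⊕0⊕0⊕0⊕0⊕1 = 1
p2 (pos 2,3,6,7,10,11,14,15): XOR of data positions = 1⊕0⊕0⊕0⊕0⊕0⊕1 = 0
p4 (pos 4,5,6,7,12,13,14,15): XOR of data positions = 1⊕0⊕0⊕1⊕0⊕0⊕1 = 1
p8 (pos 8,9,10,11,12,13,14,15): XOR of data positions = 0⊕0⊕0⊕1⊕0⊕0⊕1 = 0
Codeword: 101110000001001

101110000001001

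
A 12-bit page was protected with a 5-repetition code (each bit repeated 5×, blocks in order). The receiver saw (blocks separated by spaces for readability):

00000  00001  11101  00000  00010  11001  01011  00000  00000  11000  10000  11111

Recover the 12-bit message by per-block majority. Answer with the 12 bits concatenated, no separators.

001001100001

Block 1 (00000): 0 ones → 0
Block 2 (00001): 1 one → 0
Block 3 (11101): 4 ones → 1
Block 4 (00000): 0 ones → 0
Block 5 (00010): 1 one → 0
Block 6 (11001): 3 ones → 1
Block 7 (01011): 3 ones → 1
Block 8 (00000): 0 ones → 0
Block 9 (00000): 0 ones → 0
Block 10 (11000): 2 ones → 0
Block 11 (10000): 1 one → 0
Block 12 (11111): 5 ones → 1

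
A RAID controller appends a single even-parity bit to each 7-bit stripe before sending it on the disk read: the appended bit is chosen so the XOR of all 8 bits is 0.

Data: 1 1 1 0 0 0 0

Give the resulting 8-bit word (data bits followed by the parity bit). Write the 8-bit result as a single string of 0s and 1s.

11100001

XOR of the 7 data bits: 1⊕1⊕1⊕0⊕0⊕0⊕0 = 1
Parity bit = 1 (so all 8 bits XOR to 0).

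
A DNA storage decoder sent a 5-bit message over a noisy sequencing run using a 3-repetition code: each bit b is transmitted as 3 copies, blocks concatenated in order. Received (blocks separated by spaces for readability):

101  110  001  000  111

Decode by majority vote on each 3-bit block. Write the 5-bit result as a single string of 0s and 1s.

Block 1 (101): 2 ones → 1
Block 2 (110): 2 ones → 1
Block 3 (001): 1 one → 0
Block 4 (000): 0 ones → 0
Block 5 (111): 3 ones → 1

11001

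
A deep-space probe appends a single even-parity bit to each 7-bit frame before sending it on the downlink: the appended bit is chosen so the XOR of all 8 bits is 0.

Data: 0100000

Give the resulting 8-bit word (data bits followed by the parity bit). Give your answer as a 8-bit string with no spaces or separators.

XOR of the 7 data bits: 0⊕1⊕0⊕0⊕0⊕0⊕0 = 1
Parity bit = 1 (so all 8 bits XOR to 0).

01000001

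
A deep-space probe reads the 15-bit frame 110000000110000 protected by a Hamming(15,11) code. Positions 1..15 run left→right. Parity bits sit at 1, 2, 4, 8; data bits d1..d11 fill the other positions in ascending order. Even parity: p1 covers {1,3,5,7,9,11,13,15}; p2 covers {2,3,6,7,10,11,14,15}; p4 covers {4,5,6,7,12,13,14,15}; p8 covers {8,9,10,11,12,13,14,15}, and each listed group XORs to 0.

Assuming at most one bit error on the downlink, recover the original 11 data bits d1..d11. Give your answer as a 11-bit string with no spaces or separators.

s1 (pos 1,3,5,7,9,11,13,15): 1⊕0⊕0⊕0⊕0⊕1⊕0⊕0 = 0
s2 (pos 2,3,6,7,10,11,14,15): 1⊕0⊕0⊕0⊕1⊕1⊕0⊕0 = 1
s4 (pos 4,5,6,7,12,13,14,15): 0⊕0⊕0⊕0⊕0⊕0⊕0⊕0 = 0
s8 (pos 8,9,10,11,12,13,14,15): 0⊕0⊕1⊕1⊕0⊕0⊕0⊕0 = 0
Syndrome s8…s1 = 0010 → error at position 2.
Flip position 2: 110000000110000 → 100000000110000
Read data bits from positions 3,5,6,7,9,10,11,12,13,14,15: 00000110000

00000110000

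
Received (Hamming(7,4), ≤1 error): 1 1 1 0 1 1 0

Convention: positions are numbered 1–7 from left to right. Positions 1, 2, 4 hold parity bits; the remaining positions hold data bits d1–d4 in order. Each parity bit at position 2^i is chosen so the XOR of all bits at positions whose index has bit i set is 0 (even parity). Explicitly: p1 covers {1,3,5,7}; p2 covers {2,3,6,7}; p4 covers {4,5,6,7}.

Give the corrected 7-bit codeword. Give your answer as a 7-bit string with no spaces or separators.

s1 (pos 1,3,5,7): 1⊕1⊕1⊕0 = 1
s2 (pos 2,3,6,7): 1⊕1⊕1⊕0 = 1
s4 (pos 4,5,6,7): 0⊕1⊕1⊕0 = 0
Syndrome s4…s1 = 011 → error at position 3.
Flip position 3: 1110110 → 1100110

1100110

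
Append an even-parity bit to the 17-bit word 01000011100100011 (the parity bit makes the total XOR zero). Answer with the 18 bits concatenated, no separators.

XOR of the 17 data bits: 0⊕1⊕0⊕0⊕0⊕0⊕1⊕1⊕1⊕0⊕0⊕1⊕0⊕0⊕0⊕1⊕1 = 1
Parity bit = 1 (so all 18 bits XOR to 0).

010000111001000111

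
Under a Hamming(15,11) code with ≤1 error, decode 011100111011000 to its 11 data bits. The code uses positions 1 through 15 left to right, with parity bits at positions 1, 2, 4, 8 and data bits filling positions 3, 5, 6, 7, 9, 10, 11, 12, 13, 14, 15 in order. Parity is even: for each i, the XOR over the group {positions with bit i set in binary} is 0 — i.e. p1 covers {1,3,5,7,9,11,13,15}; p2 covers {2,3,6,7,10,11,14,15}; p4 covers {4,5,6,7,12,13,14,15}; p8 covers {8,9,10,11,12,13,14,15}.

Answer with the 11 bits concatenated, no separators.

10011011000

s1 (pos 1,3,5,7,9,11,13,15): 0⊕1⊕0⊕1⊕1⊕1⊕0⊕0 = 0
s2 (pos 2,3,6,7,10,11,14,15): 1⊕1⊕0⊕1⊕0⊕1⊕0⊕0 = 0
s4 (pos 4,5,6,7,12,13,14,15): 1⊕0⊕0⊕1⊕1⊕0⊕0⊕0 = 1
s8 (pos 8,9,10,11,12,13,14,15): 1⊕1⊕0⊕1⊕1⊕0⊕0⊕0 = 0
Syndrome s8…s1 = 0100 → error at position 4.
Flip position 4: 011100111011000 → 011000111011000
Read data bits from positions 3,5,6,7,9,10,11,12,13,14,15: 10011011000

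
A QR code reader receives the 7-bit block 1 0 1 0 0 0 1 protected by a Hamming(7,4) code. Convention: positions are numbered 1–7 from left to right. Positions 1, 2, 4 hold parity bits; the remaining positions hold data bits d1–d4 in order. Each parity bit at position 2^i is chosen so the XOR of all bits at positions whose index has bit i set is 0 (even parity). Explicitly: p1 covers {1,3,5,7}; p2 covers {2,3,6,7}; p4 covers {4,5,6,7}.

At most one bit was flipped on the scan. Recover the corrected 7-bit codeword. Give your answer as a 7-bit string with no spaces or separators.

1010101

s1 (pos 1,3,5,7): 1⊕1⊕0⊕1 = 1
s2 (pos 2,3,6,7): 0⊕1⊕0⊕1 = 0
s4 (pos 4,5,6,7): 0⊕0⊕0⊕1 = 1
Syndrome s4…s1 = 101 → error at position 5.
Flip position 5: 1010001 → 1010101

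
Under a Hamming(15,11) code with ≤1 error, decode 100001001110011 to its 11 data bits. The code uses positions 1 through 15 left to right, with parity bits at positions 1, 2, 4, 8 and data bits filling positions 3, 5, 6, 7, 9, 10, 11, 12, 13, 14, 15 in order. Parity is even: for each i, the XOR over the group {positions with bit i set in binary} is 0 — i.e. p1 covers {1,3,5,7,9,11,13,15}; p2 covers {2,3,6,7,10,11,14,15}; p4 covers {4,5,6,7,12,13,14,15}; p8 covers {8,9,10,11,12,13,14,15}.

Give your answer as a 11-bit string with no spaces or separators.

00101110001

s1 (pos 1,3,5,7,9,11,13,15): 1⊕0⊕0⊕0⊕1⊕1⊕0⊕1 = 0
s2 (pos 2,3,6,7,10,11,14,15): 0⊕0⊕1⊕0⊕1⊕1⊕1⊕1 = 1
s4 (pos 4,5,6,7,12,13,14,15): 0⊕0⊕1⊕0⊕0⊕0⊕1⊕1 = 1
s8 (pos 8,9,10,11,12,13,14,15): 0⊕1⊕1⊕1⊕0⊕0⊕1⊕1 = 1
Syndrome s8…s1 = 1110 → error at position 14.
Flip position 14: 100001001110011 → 100001001110001
Read data bits from positions 3,5,6,7,9,10,11,12,13,14,15: 00101110001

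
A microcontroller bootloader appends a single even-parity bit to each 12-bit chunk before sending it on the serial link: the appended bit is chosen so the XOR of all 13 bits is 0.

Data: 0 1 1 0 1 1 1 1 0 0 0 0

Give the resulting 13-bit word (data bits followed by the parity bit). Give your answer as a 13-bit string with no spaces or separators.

XOR of the 12 data bits: 0⊕1⊕1⊕0⊕1⊕1⊕1⊕1⊕0⊕0⊕0⊕0 = 0
Parity bit = 0 (so all 13 bits XOR to 0).

0110111100000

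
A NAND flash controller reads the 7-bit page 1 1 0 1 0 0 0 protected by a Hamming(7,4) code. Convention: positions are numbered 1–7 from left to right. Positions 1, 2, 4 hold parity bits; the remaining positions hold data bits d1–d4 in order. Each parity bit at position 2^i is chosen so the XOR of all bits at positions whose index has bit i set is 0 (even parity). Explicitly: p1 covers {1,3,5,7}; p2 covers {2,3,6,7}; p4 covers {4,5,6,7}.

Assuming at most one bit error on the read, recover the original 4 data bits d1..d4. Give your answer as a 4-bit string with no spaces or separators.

s1 (pos 1,3,5,7): 1⊕0⊕0⊕0 = 1
s2 (pos 2,3,6,7): 1⊕0⊕0⊕0 = 1
s4 (pos 4,5,6,7): 1⊕0⊕0⊕0 = 1
Syndrome s4…s1 = 111 → error at position 7.
Flip position 7: 1101000 → 1101001
Read data bits from positions 3,5,6,7: 0001

0001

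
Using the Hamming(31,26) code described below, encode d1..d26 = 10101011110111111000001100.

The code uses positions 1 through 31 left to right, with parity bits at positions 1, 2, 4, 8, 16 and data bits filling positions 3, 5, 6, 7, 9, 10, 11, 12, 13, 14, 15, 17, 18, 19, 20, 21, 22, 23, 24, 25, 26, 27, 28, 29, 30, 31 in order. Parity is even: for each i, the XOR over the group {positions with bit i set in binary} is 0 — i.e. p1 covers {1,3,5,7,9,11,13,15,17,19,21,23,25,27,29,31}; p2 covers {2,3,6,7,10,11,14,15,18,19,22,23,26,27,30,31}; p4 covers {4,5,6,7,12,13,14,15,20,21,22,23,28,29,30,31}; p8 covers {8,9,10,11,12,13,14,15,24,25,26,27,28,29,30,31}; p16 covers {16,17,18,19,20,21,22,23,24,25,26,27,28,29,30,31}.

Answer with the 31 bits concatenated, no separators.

Place data at non-parity positions: p1 p2 1 p4 0 1 0 p8 1 0 1 1 1 1 0 p16 1 1 1 1 1 1 0 0 0 0 0 1 1 0 0
p1 (pos 1,3,5,7,9,11,13,15,17,19,21,23,25,27,29,31): XOR of data positions = 1⊕0⊕0⊕1⊕1⊕1⊕0⊕1⊕1⊕1⊕0⊕0⊕0⊕1⊕0 = 0
p2 (pos 2,3,6,7,10,11,14,15,18,19,22,23,26,27,30,31): XOR of data positions = 1⊕1⊕0⊕0⊕1⊕1⊕0⊕1⊕1⊕1⊕0⊕0⊕0⊕0⊕0 = 1
p4 (pos 4,5,6,7,12,13,14,15,20,21,22,23,28,29,30,31): XOR of data positions = 0⊕1⊕0⊕1⊕1⊕1⊕0⊕1⊕1⊕1⊕0⊕1⊕1⊕0⊕0 = 1
p8 (pos 8,9,10,11,12,13,14,15,24,25,26,27,28,29,30,31): XOR of data positions = 1⊕0⊕1⊕1⊕1⊕1⊕0⊕0⊕0⊕0⊕0⊕1⊕1⊕0⊕0 = 1
p16 (pos 16,17,18,19,20,21,22,23,24,25,26,27,28,29,30,31): XOR of data positions = 1⊕1⊕1⊕1⊕1⊕1⊕0⊕0⊕0⊕0⊕0⊕1⊕1⊕0⊕0 = 0
Codeword: 0111010110111100111111000001100

0111010110111100111111000001100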